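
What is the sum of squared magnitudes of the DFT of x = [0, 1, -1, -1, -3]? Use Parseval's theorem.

Parseval: Σ|x[n]|² = (1/N)Σ|X[k]|², so Σ|X[k]|² = N·Σ|x[n]|² = 5·12.0000

Σ|X[k]|² = N·Σ|x[n]|² = 5·12.0000 = 60.0000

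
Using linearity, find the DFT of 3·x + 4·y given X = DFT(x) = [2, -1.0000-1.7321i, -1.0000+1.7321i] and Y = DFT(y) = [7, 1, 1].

By linearity: DFT(3x + 4y) = 3·DFT(x) + 4·DFT(y)
= 3·[2, -1.0000-1.7321i, -1.0000+1.7321i] + 4·[7, 1, 1]

Computing element-wise:
Z[0] = 3·(2) + 4·(7) = 34
Z[1] = 3·(-1.0000-1.7321i) + 4·(1) = 1.0000-5.1963i
Z[2] = 3·(-1.0000+1.7321i) + 4·(1) = 1.0000+5.1963i

DFT(3x + 4y) = 3·X + 4·Y = [34, 1.0000-5.1963i, 1.0000+5.1963i]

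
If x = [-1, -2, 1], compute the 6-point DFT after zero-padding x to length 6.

Original 3-point DFT: [-2, -0.5000+2.5981i, -0.5000-2.5981i]
Zero-padded 6-point DFT provides frequency interpolation.

DFT_6([x, 0, ...]) = [-2, -2.5000+0.8660i, -0.5000+2.5981i, 2, -0.5000-2.5981i, -2.5000-0.8660i]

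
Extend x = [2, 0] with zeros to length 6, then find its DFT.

Original 2-point DFT: [2, 2]
Zero-padded 6-point DFT provides frequency interpolation.

DFT_6([x, 0, ...]) = [2, 2, 2, 2, 2, 2]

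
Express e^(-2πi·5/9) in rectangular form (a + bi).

ω_9^5 = e^(-2πi·5/9)
= cos(-2π·5/9) + i·sin(-2π·5/9)
= cos(-10π/9) + i·sin(-10π/9)

ω_9^5 = cos(-10π/9) + i·sin(-10π/9) = -0.9397+0.3420i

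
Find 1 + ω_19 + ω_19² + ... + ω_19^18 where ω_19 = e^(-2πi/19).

Sum of all nth roots of unity equals 0 for n > 1 (geometric series with r ≠ 1).

0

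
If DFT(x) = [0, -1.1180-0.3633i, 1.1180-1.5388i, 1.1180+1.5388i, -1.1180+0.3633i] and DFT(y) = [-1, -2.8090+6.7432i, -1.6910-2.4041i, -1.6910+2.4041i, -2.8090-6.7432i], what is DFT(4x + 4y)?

By linearity: DFT(4x + 4y) = 4·DFT(x) + 4·DFT(y)
= 4·[0, -1.1180-0.3633i, 1.1180-1.5388i, 1.1180+1.5388i, -1.1180+0.3633i] + 4·[-1, -2.8090+6.7432i, -1.6910-2.4041i, -1.6910+2.4041i, -2.8090-6.7432i]

Computing element-wise:
Z[0] = 4·(0) + 4·(-1) = -4
Z[1] = 4·(-1.1180-0.3633i) + 4·(-2.8090+6.7432i) = -15.7080+25.5196i
Z[2] = 4·(1.1180-1.5388i) + 4·(-1.6910-2.4041i) = -2.2920-15.7716i
Z[3] = 4·(1.1180+1.5388i) + 4·(-1.6910+2.4041i) = -2.2920+15.7716i
Z[4] = 4·(-1.1180+0.3633i) + 4·(-2.8090-6.7432i) = -15.7080-25.5196i

DFT(4x + 4y) = 4·X + 4·Y = [-4, -15.7080+25.5196i, -2.2920-15.7716i, -2.2920+15.7716i, -15.7080-25.5196i]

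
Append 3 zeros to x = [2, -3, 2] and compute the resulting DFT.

Original 3-point DFT: [1, 2.5000+4.3301i, 2.5000-4.3301i]
Zero-padded 6-point DFT provides frequency interpolation.

DFT_6([x, 0, ...]) = [1, -0.5000+0.8660i, 2.5000+4.3301i, 7, 2.5000-4.3301i, -0.5000-0.8660i]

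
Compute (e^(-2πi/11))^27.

Since ω_11^11 = 1, powers reduce modulo 11.
27 mod 11 = 5
So ω_11^27 = ω_11^5 = e^(-2πi·5/11)

ω_11^27 = ω_11^5 = -0.9595-0.2817i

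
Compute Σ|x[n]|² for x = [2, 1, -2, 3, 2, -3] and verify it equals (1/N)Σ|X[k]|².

Time domain:
Σ|x[n]|² = |2|² + |1|² + |-2|² + |3|² + |2|² + |-3|² = 31.0000

Frequency domain:
(1/6)Σ|X[k]|² = (1/6)(|3|² + |-2|² + |6.0000-6.9282i|² + |1|² + |6.0000+6.9282i|² + |-2|²) = (1/6)·186.0000 = 31.0000

Both sides agree, confirming Parseval's theorem.

Σ|x[n]|² = (1/N)Σ|X[k]|² = 31.0000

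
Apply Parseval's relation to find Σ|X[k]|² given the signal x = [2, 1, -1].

Parseval: Σ|x[n]|² = (1/N)Σ|X[k]|², so Σ|X[k]|² = N·Σ|x[n]|² = 3·6.0000

Σ|X[k]|² = N·Σ|x[n]|² = 3·6.0000 = 18.0000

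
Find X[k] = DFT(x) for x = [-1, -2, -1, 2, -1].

X[k] = Σ(n=0 to 4) x[n] · ω_5^(nk)
where ω_5 = e^(-2πi/5)

Computing each X[k]:
X[0] = -3
X[1] = -2.7361+2.7144i
X[2] = 1.7361-2.2654i
X[3] = 1.7361+2.2654i
X[4] = -2.7361-2.7144i

X = [-3, -2.7361+2.7144i, 1.7361-2.2654i, 1.7361+2.2654i, -2.7361-2.7144i]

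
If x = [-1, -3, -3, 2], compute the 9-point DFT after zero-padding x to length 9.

Original 4-point DFT: [-5, 2+5i, -3, 2-5i]
Zero-padded 9-point DFT provides frequency interpolation.

DFT_9([x, 0, ...]) = [-5, -4.8191+3.1507i, 0.2981+5.7125i, 4, -1.4791-2.6344i, -1.4791+2.6344i, 4, 0.2981-5.7125i, -4.8191-3.1507i]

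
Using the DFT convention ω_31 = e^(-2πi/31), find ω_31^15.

ω_31^15 = e^(-2πi·15/31)
= cos(-2π·15/31) + i·sin(-2π·15/31)
= cos(-30π/31) + i·sin(-30π/31)

ω_31^15 = cos(-30π/31) + i·sin(-30π/31) = -0.9949-0.1012i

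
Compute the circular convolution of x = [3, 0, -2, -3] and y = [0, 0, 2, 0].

(x ⊛ y)[n] = Σ(m=0 to 3) x[m] · y[(n-m) mod 4]

Computing each output sample:
(x ⊛ y)[0] = -4
(x ⊛ y)[1] = -6
(x ⊛ y)[2] = 6
(x ⊛ y)[3] = 0

x ⊛ y = [-4, -6, 6, 0]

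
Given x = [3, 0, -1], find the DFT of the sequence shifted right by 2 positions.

Time shift by 2: X_shifted[k] = ω_3^(2k) · X[k]
Shifted x = [0, -1, 3]

DFT(x[n-2]) = [2, -1.0000+3.4641i, -1.0000-3.4641i]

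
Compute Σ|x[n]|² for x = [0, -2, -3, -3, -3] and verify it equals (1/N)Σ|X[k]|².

Time domain:
Σ|x[n]|² = |0|² + |-2|² + |-3|² + |-3|² + |-3|² = 31.0000

Frequency domain:
(1/5)Σ|X[k]|² = (1/5)(|-11|² + |3.3090-0.9511i|² + |2.1910-0.5878i|² + |2.1910+0.5878i|² + |3.3090+0.9511i|²) = (1/5)·155.0000 = 31.0000

Both sides agree, confirming Parseval's theorem.

Σ|x[n]|² = (1/N)Σ|X[k]|² = 31.0000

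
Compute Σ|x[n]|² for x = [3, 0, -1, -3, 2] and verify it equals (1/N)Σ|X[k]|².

Time domain:
Σ|x[n]|² = |3|² + |0|² + |-1|² + |-3|² + |2|² = 23.0000

Frequency domain:
(1/5)Σ|X[k]|² = (1/5)(|1|² + |6.8541+0.7265i|² + |0.1459+3.0777i|² + |0.1459-3.0777i|² + |6.8541-0.7265i|²) = (1/5)·115.0000 = 23.0000

Both sides agree, confirming Parseval's theorem.

Σ|x[n]|² = (1/N)Σ|X[k]|² = 23.0000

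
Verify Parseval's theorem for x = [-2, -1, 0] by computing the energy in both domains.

Time domain:
Σ|x[n]|² = |-2|² + |-1|² + |0|² = 5.0000

Frequency domain:
(1/3)Σ|X[k]|² = (1/3)(|-3|² + |-1.5000+0.8660i|² + |-1.5000-0.8660i|²) = (1/3)·15.0000 = 5.0000

Both sides agree, confirming Parseval's theorem.

Σ|x[n]|² = (1/N)Σ|X[k]|² = 5.0000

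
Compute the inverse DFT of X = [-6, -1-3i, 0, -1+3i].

x[n] = (1/4) Σ(k=0 to 3) X[k] · e^(2πikn/4)

Computing each x[n]:
x[0] = -2
x[1] = 0
x[2] = -1
x[3] = -3

x = [-2, 0, -1, -3]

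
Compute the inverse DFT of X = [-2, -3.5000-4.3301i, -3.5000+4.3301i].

x[n] = (1/3) Σ(k=0 to 2) X[k] · e^(2πikn/3)

Computing each x[n]:
x[0] = -3
x[1] = 3
x[2] = -2

x = [-3, 3, -2]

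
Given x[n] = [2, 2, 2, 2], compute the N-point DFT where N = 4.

X[k] = Σ(n=0 to 3) x[n] · ω_4^(nk)
where ω_4 = e^(-2πi/4)

Computing each X[k]:
X[0] = 8
X[1] = 0
X[2] = 0
X[3] = 0

X = [8, 0, 0, 0]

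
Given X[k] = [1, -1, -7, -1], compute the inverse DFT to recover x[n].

x[n] = (1/4) Σ(k=0 to 3) X[k] · e^(2πikn/4)

Computing each x[n]:
x[0] = -2
x[1] = 2
x[2] = -1
x[3] = 2

x = [-2, 2, -1, 2]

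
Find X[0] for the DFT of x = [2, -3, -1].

X[0] = Σ(n=0 to 2) x[n] · ω_3^0 = Σ x[n]
= (2) + (-3) + (-1)

X[0] = -2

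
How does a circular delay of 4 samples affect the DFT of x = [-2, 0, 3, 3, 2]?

Time shift by 4: X_shifted[k] = ω_5^(4k) · X[k]
Shifted x = [0, 3, 3, 2, -2]

DFT(x[n-4]) = [6, -3.7361-5.3431i, 0.7361-1.9879i, 0.7361+1.9879i, -3.7361+5.3431i]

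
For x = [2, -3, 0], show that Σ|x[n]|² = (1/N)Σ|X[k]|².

Time domain:
Σ|x[n]|² = |2|² + |-3|² + |0|² = 13.0000

Frequency domain:
(1/3)Σ|X[k]|² = (1/3)(|-1|² + |3.5000+2.5981i|² + |3.5000-2.5981i|²) = (1/3)·39.0000 = 13.0000

Both sides agree, confirming Parseval's theorem.

Σ|x[n]|² = (1/N)Σ|X[k]|² = 13.0000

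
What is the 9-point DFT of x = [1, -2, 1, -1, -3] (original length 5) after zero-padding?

Original 5-point DFT: [-4, -0.5451-2.1266i, 5.0451+1.3143i, 5.0451-1.3143i, -0.5451+2.1266i]
Zero-padded 9-point DFT provides frequency interpolation.

DFT_9([x, 0, ...]) = [-4, 2.9606+2.1929i, -2.0851-1.1668i, 2.0000+5.1962i, 3.6245-0.7616i, 3.6245+0.7616i, 2.0000-5.1962i, -2.0851+1.1668i, 2.9606-2.1929i]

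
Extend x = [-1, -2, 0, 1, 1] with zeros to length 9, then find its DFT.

Original 5-point DFT: [-1, -2.1180+3.4410i, 0.1180+0.8123i, 0.1180-0.8123i, -2.1180-3.4410i]
Zero-padded 9-point DFT provides frequency interpolation.

DFT_9([x, 0, ...]) = [-1, -3.9718+0.0775i, -1.0813+3.4784i, 0.5000+0.8660i, 0.5530+0.8028i, 0.5530-0.8028i, 0.5000-0.8660i, -1.0813-3.4784i, -3.9718-0.0775i]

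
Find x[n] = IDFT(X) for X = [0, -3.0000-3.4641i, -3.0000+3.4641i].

x[n] = (1/3) Σ(k=0 to 2) X[k] · e^(2πikn/3)

Computing each x[n]:
x[0] = -2
x[1] = 3
x[2] = -1

x = [-2, 3, -1]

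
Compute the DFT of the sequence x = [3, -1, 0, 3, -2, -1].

X[k] = Σ(n=0 to 5) x[n] · ω_6^(nk)
where ω_6 = e^(-2πi/6)

Computing each X[k]:
X[0] = 2
X[1] = -1.7321i
X[2] = 8.0000+1.7321i
X[3] = 0
X[4] = 8.0000-1.7321i
X[5] = 1.7321i

X = [2, -1.7321i, 8.0000+1.7321i, 0, 8.0000-1.7321i, 1.7321i]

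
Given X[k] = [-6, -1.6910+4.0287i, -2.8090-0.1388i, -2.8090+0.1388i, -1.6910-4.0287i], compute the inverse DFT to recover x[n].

x[n] = (1/5) Σ(k=0 to 4) X[k] · e^(2πikn/5)

Computing each x[n]:
x[0] = -3
x[1] = -2
x[2] = -2
x[3] = 0
x[4] = 1

x = [-3, -2, -2, 0, 1]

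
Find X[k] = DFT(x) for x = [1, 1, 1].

X[k] = Σ(n=0 to 2) x[n] · ω_3^(nk)
where ω_3 = e^(-2πi/3)

Computing each X[k]:
X[0] = 3
X[1] = 0
X[2] = 0

X = [3, 0, 0]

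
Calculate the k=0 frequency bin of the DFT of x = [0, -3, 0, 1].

X[0] = Σ(n=0 to 3) x[n] · ω_4^0 = Σ x[n]
= (0) + (-3) + (0) + (1)

X[0] = -2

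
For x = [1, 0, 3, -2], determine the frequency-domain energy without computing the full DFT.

Parseval: Σ|x[n]|² = (1/N)Σ|X[k]|², so Σ|X[k]|² = N·Σ|x[n]|² = 4·14.0000

Σ|X[k]|² = N·Σ|x[n]|² = 4·14.0000 = 56.0000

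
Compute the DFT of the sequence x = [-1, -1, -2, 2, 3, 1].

X[k] = Σ(n=0 to 5) x[n] · ω_6^(nk)
where ω_6 = e^(-2πi/6)

Computing each X[k]:
X[0] = 2
X[1] = -3.5000+6.0622i
X[2] = 0.5000-2.5981i
X[3] = -2
X[4] = 0.5000+2.5981i
X[5] = -3.5000-6.0622i

X = [2, -3.5000+6.0622i, 0.5000-2.5981i, -2, 0.5000+2.5981i, -3.5000-6.0622i]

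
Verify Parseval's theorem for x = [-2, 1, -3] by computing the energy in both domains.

Time domain:
Σ|x[n]|² = |-2|² + |1|² + |-3|² = 14.0000

Frequency domain:
(1/3)Σ|X[k]|² = (1/3)(|-4|² + |-1.0000-3.4641i|² + |-1.0000+3.4641i|²) = (1/3)·42.0000 = 14.0000

Both sides agree, confirming Parseval's theorem.

Σ|x[n]|² = (1/N)Σ|X[k]|² = 14.0000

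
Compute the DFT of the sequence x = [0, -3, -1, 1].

X[k] = Σ(n=0 to 3) x[n] · ω_4^(nk)
where ω_4 = e^(-2πi/4)

Computing each X[k]:
X[0] = -3
X[1] = 1+4i
X[2] = 1
X[3] = 1-4i

X = [-3, 1+4i, 1, 1-4i]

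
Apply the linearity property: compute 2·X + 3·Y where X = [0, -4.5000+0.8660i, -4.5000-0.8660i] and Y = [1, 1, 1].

By linearity: DFT(2x + 3y) = 2·DFT(x) + 3·DFT(y)
= 2·[0, -4.5000+0.8660i, -4.5000-0.8660i] + 3·[1, 1, 1]

Computing element-wise:
Z[0] = 2·(0) + 3·(1) = 3
Z[1] = 2·(-4.5000+0.8660i) + 3·(1) = -6.0000+1.7320i
Z[2] = 2·(-4.5000-0.8660i) + 3·(1) = -6.0000-1.7320i

DFT(2x + 3y) = 2·X + 3·Y = [3, -6.0000+1.7320i, -6.0000-1.7320i]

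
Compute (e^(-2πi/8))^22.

Since ω_8^8 = 1, powers reduce modulo 8.
22 mod 8 = 6
So ω_8^22 = ω_8^6 = e^(-2πi·6/8)

ω_8^22 = ω_8^6 = 1i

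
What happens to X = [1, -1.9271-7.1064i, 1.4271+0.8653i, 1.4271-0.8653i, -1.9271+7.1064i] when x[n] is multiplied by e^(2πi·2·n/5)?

Modulation property: DFT(ω_5^(-2n)·x[n]) = X[(k-2) mod 5], so circularly shift X by 2 positions.

X[k-2] = [1.4271-0.8653i, -1.9271+7.1064i, 1, -1.9271-7.1064i, 1.4271+0.8653i]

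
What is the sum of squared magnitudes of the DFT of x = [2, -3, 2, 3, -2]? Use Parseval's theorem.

Parseval: Σ|x[n]|² = (1/N)Σ|X[k]|², so Σ|X[k]|² = N·Σ|x[n]|² = 5·30.0000

Σ|X[k]|² = N·Σ|x[n]|² = 5·30.0000 = 150.0000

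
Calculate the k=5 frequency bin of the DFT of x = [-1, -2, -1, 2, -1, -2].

X[5] = Σ(n=0 to 5) x[n] · ω_6^(5n) where ω_6 = e^(-2πi/6)
= (-1)·ω_6^0 + (-2)·ω_6^5 + (-1)·ω_6^10 + (2)·ω_6^15 + (-1)·ω_6^20 + (-2)·ω_6^25

X[5] = -4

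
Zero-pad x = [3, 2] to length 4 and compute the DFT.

Original 2-point DFT: [5, 1]
Zero-padded 4-point DFT provides frequency interpolation.

DFT_4([x, 0, ...]) = [5, 3-2i, 1, 3+2i]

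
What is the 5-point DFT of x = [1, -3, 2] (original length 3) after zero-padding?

Original 3-point DFT: [0, 1.5000+4.3301i, 1.5000-4.3301i]
Zero-padded 5-point DFT provides frequency interpolation.

DFT_5([x, 0, ...]) = [0, -1.5451+1.6776i, 4.0451+3.6655i, 4.0451-3.6655i, -1.5451-1.6776i]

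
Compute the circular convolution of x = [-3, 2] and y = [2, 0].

(x ⊛ y)[n] = Σ(m=0 to 1) x[m] · y[(n-m) mod 2]

Computing each output sample:
(x ⊛ y)[0] = -6
(x ⊛ y)[1] = 4

x ⊛ y = [-6, 4]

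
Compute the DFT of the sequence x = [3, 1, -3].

X[k] = Σ(n=0 to 2) x[n] · ω_3^(nk)
where ω_3 = e^(-2πi/3)

Computing each X[k]:
X[0] = 1
X[1] = 4.0000-3.4641i
X[2] = 4.0000+3.4641i

X = [1, 4.0000-3.4641i, 4.0000+3.4641i]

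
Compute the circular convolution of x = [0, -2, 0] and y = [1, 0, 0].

(x ⊛ y)[n] = Σ(m=0 to 2) x[m] · y[(n-m) mod 3]

Computing each output sample:
(x ⊛ y)[0] = 0
(x ⊛ y)[1] = -2
(x ⊛ y)[2] = 0

x ⊛ y = [0, -2, 0]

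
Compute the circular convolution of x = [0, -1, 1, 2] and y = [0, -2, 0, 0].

(x ⊛ y)[n] = Σ(m=0 to 3) x[m] · y[(n-m) mod 4]

Computing each output sample:
(x ⊛ y)[0] = -4
(x ⊛ y)[1] = 0
(x ⊛ y)[2] = 2
(x ⊛ y)[3] = -2

x ⊛ y = [-4, 0, 2, -2]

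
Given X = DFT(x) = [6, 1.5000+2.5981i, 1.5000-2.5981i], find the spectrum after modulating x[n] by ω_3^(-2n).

Modulation property: DFT(ω_3^(-2n)·x[n]) = X[(k-2) mod 3], so circularly shift X by 2 positions.

X[k-2] = [1.5000+2.5981i, 1.5000-2.5981i, 6]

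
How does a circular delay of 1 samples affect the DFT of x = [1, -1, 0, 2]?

Time shift by 1: X_shifted[k] = ω_4^(1k) · X[k]
Shifted x = [2, 1, -1, 0]

DFT(x[n-1]) = [2, 3-1i, 0, 3+1i]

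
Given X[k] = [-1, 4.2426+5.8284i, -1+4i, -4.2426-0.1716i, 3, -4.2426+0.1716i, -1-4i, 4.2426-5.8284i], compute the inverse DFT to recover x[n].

x[n] = (1/8) Σ(k=0 to 7) X[k] · e^(2πikn/8)

Computing each x[n]:
x[0] = 0
x[1] = -1
x[2] = -1
x[3] = -2
x[4] = 0
x[5] = -2
x[6] = 2
x[7] = 3

x = [0, -1, -1, -2, 0, -2, 2, 3]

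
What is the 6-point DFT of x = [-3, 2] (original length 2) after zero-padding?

Original 2-point DFT: [-1, -5]
Zero-padded 6-point DFT provides frequency interpolation.

DFT_6([x, 0, ...]) = [-1, -2.0000-1.7321i, -4.0000-1.7321i, -5, -4.0000+1.7321i, -2.0000+1.7321i]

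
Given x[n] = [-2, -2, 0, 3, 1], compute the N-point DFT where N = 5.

X[k] = Σ(n=0 to 4) x[n] · ω_5^(nk)
where ω_5 = e^(-2πi/5)

Computing each X[k]:
X[0] = 0
X[1] = -4.7361+4.6165i
X[2] = -0.2639-1.0898i
X[3] = -0.2639+1.0898i
X[4] = -4.7361-4.6165i

X = [0, -4.7361+4.6165i, -0.2639-1.0898i, -0.2639+1.0898i, -4.7361-4.6165i]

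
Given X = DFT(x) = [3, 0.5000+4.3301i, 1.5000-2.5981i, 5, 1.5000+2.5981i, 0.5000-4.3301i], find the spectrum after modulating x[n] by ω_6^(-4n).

Modulation property: DFT(ω_6^(-4n)·x[n]) = X[(k-4) mod 6], so circularly shift X by 4 positions.

X[k-4] = [1.5000-2.5981i, 5, 1.5000+2.5981i, 0.5000-4.3301i, 3, 0.5000+4.3301i]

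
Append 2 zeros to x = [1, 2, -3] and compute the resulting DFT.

Original 3-point DFT: [0, 1.5000-4.3301i, 1.5000+4.3301i]
Zero-padded 5-point DFT provides frequency interpolation.

DFT_5([x, 0, ...]) = [0, 4.0451-0.1388i, -1.5451-4.0287i, -1.5451+4.0287i, 4.0451+0.1388i]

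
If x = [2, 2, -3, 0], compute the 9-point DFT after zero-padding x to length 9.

Original 4-point DFT: [1, 5-2i, -3, 5+2i]
Zero-padded 9-point DFT provides frequency interpolation.

DFT_9([x, 0, ...]) = [1, 3.0111+1.6688i, 5.1664-0.9436i, 2.5000-4.3301i, -2.1775-2.6124i, -2.1775+2.6124i, 2.5000+4.3301i, 5.1664+0.9436i, 3.0111-1.6688i]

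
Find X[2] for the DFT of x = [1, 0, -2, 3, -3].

X[2] = Σ(n=0 to 4) x[n] · ω_5^(2n) where ω_5 = e^(-2πi/5)
= (1)·ω_5^0 + (0)·ω_5^2 + (-2)·ω_5^4 + (3)·ω_5^6 + (-3)·ω_5^8

X[2] = 3.7361-6.5186i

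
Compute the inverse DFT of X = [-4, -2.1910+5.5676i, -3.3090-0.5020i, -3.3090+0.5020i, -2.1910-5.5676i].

x[n] = (1/5) Σ(k=0 to 4) X[k] · e^(2πikn/5)

Computing each x[n]:
x[0] = -3
x[1] = -2
x[2] = -2
x[3] = 1
x[4] = 2

x = [-3, -2, -2, 1, 2]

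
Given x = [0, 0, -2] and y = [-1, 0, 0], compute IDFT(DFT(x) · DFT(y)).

(x ⊛ y)[n] = Σ(m=0 to 2) x[m] · y[(n-m) mod 3]

Computing each output sample:
(x ⊛ y)[0] = 0
(x ⊛ y)[1] = 0
(x ⊛ y)[2] = 2

x ⊛ y = [0, 0, 2]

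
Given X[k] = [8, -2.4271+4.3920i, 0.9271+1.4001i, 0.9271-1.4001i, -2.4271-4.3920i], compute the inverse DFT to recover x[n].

x[n] = (1/5) Σ(k=0 to 4) X[k] · e^(2πikn/5)

Computing each x[n]:
x[0] = 1
x[1] = -1
x[2] = 2
x[3] = 3
x[4] = 3

x = [1, -1, 2, 3, 3]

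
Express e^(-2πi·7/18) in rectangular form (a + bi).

ω_18^7 = e^(-2πi·7/18)
= cos(-2π·7/18) + i·sin(-2π·7/18)
= cos(-14π/18) + i·sin(-14π/18)

ω_18^7 = cos(-14π/18) + i·sin(-14π/18) = -0.7660-0.6428i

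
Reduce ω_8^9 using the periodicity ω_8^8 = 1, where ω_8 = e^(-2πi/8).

Since ω_8^8 = 1, powers reduce modulo 8.
9 mod 8 = 1
So ω_8^9 = ω_8^1 = e^(-2πi·1/8)

ω_8^9 = ω_8^1 = 0.7071-0.7071i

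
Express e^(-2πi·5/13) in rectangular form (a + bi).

ω_13^5 = e^(-2πi·5/13)
= cos(-2π·5/13) + i·sin(-2π·5/13)
= cos(-10π/13) + i·sin(-10π/13)

ω_13^5 = cos(-10π/13) + i·sin(-10π/13) = -0.7485-0.6631i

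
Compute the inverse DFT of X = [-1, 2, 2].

x[n] = (1/3) Σ(k=0 to 2) X[k] · e^(2πikn/3)

Computing each x[n]:
x[0] = 1
x[1] = -1
x[2] = -1

x = [1, -1, -1]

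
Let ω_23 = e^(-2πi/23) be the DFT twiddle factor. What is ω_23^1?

ω_23^1 = e^(-2πi·1/23)
= cos(-2π·1/23) + i·sin(-2π·1/23)
= cos(-2π/23) + i·sin(-2π/23)

ω_23^1 = cos(-2π/23) + i·sin(-2π/23) = 0.9629-0.2698i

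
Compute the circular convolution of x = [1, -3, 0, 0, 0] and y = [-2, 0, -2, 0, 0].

(x ⊛ y)[n] = Σ(m=0 to 4) x[m] · y[(n-m) mod 5]

Computing each output sample:
(x ⊛ y)[0] = -2
(x ⊛ y)[1] = 6
(x ⊛ y)[2] = -2
(x ⊛ y)[3] = 6
(x ⊛ y)[4] = 0

x ⊛ y = [-2, 6, -2, 6, 0]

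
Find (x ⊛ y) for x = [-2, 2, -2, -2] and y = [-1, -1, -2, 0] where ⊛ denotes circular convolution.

(x ⊛ y)[n] = Σ(m=0 to 3) x[m] · y[(n-m) mod 4]

Computing each output sample:
(x ⊛ y)[0] = 8
(x ⊛ y)[1] = 4
(x ⊛ y)[2] = 4
(x ⊛ y)[3] = 0

x ⊛ y = [8, 4, 4, 0]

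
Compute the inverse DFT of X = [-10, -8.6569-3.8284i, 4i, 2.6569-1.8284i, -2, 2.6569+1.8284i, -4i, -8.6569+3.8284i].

x[n] = (1/8) Σ(k=0 to 7) X[k] · e^(2πikn/8)

Computing each x[n]:
x[0] = -3
x[1] = -3
x[2] = -1
x[3] = 3
x[4] = 0
x[5] = -1
x[6] = -2
x[7] = -3

x = [-3, -3, -1, 3, 0, -1, -2, -3]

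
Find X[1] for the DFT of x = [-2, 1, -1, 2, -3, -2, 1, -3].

X[1] = Σ(n=0 to 7) x[n] · ω_8^(1n) where ω_8 = e^(-2πi/8)
= (-2)·ω_8^0 + (1)·ω_8^1 + (-1)·ω_8^2 + (2)·ω_8^3 + (-3)·ω_8^4 + (-2)·ω_8^5 + (1)·ω_8^6 + (-3)·ω_8^7

X[1] = -0.4142-3.6569i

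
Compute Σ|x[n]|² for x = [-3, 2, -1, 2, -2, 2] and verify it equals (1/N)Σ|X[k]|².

Time domain:
Σ|x[n]|² = |-3|² + |2|² + |-1|² + |2|² + |-2|² + |2|² = 26.0000

Frequency domain:
(1/6)Σ|X[k]|² = (1/6)(|0|² + |-1.5000-0.8660i|² + |-1.5000+0.8660i|² + |-12|² + |-1.5000-0.8660i|² + |-1.5000+0.8660i|²) = (1/6)·156.0000 = 26.0000

Both sides agree, confirming Parseval's theorem.

Σ|x[n]|² = (1/N)Σ|X[k]|² = 26.0000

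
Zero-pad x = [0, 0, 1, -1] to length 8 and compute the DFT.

Original 4-point DFT: [0, -1-1i, 2, -1+1i]
Zero-padded 8-point DFT provides frequency interpolation.

DFT_8([x, 0, ...]) = [0, 0.7071-0.2929i, -1-1i, -0.7071+1.7071i, 2, -0.7071-1.7071i, -1+1i, 0.7071+0.2929i]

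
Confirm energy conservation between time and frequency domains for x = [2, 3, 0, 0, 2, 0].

Time domain:
Σ|x[n]|² = |2|² + |3|² + |0|² + |0|² + |2|² + |0|² = 17.0000

Frequency domain:
(1/6)Σ|X[k]|² = (1/6)(|7|² + |2.5000-0.8660i|² + |-0.5000-4.3301i|² + |1|² + |-0.5000+4.3301i|² + |2.5000+0.8660i|²) = (1/6)·102.0000 = 17.0000

Both sides agree, confirming Parseval's theorem.

Σ|x[n]|² = (1/N)Σ|X[k]|² = 17.0000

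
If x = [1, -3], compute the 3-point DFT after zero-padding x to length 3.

Original 2-point DFT: [-2, 4]
Zero-padded 3-point DFT provides frequency interpolation.

DFT_3([x, 0, ...]) = [-2, 2.5000+2.5981i, 2.5000-2.5981i]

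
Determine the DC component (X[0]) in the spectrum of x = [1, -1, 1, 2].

X[0] = Σ(n=0 to 3) x[n] · ω_4^0 = Σ x[n]
= (1) + (-1) + (1) + (2)

X[0] = 3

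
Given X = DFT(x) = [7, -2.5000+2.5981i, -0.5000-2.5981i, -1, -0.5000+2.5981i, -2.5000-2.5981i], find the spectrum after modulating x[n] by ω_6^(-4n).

Modulation property: DFT(ω_6^(-4n)·x[n]) = X[(k-4) mod 6], so circularly shift X by 4 positions.

X[k-4] = [-0.5000-2.5981i, -1, -0.5000+2.5981i, -2.5000-2.5981i, 7, -2.5000+2.5981i]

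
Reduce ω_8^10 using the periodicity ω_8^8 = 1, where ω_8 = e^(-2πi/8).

Since ω_8^8 = 1, powers reduce modulo 8.
10 mod 8 = 2
So ω_8^10 = ω_8^2 = e^(-2πi·2/8)

ω_8^10 = ω_8^2 = -1i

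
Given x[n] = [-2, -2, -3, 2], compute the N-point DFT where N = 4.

X[k] = Σ(n=0 to 3) x[n] · ω_4^(nk)
where ω_4 = e^(-2πi/4)

Computing each X[k]:
X[0] = -5
X[1] = 1+4i
X[2] = -5
X[3] = 1-4i

X = [-5, 1+4i, -5, 1-4i]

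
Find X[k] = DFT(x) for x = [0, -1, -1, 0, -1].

X[k] = Σ(n=0 to 4) x[n] · ω_5^(nk)
where ω_5 = e^(-2πi/5)

Computing each X[k]:
X[0] = -3
X[1] = 0.1910+0.5878i
X[2] = 1.3090-0.9511i
X[3] = 1.3090+0.9511i
X[4] = 0.1910-0.5878i

X = [-3, 0.1910+0.5878i, 1.3090-0.9511i, 1.3090+0.9511i, 0.1910-0.5878i]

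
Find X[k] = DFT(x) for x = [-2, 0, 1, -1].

X[k] = Σ(n=0 to 3) x[n] · ω_4^(nk)
where ω_4 = e^(-2πi/4)

Computing each X[k]:
X[0] = -2
X[1] = -3-1i
X[2] = 0
X[3] = -3+1i

X = [-2, -3-1i, 0, -3+1i]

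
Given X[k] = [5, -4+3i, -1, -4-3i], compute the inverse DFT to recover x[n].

x[n] = (1/4) Σ(k=0 to 3) X[k] · e^(2πikn/4)

Computing each x[n]:
x[0] = -1
x[1] = 0
x[2] = 3
x[3] = 3

x = [-1, 0, 3, 3]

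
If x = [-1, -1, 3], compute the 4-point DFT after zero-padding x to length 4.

Original 3-point DFT: [1, -2.0000+3.4641i, -2.0000-3.4641i]
Zero-padded 4-point DFT provides frequency interpolation.

DFT_4([x, 0, ...]) = [1, -4+1i, 3, -4-1i]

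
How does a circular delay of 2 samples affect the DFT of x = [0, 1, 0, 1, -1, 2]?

Time shift by 2: X_shifted[k] = ω_6^(2k) · X[k]
Shifted x = [-1, 2, 0, 1, 0, 1]

DFT(x[n-2]) = [3, -0.5000-0.8660i, -1.5000-0.8660i, -5, -1.5000+0.8660i, -0.5000+0.8660i]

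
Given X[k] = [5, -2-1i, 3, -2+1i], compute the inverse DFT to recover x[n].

x[n] = (1/4) Σ(k=0 to 3) X[k] · e^(2πikn/4)

Computing each x[n]:
x[0] = 1
x[1] = 1
x[2] = 3
x[3] = 0

x = [1, 1, 3, 0]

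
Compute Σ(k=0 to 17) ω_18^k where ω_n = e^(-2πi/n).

Sum of all nth roots of unity equals 0 for n > 1 (geometric series with r ≠ 1).

0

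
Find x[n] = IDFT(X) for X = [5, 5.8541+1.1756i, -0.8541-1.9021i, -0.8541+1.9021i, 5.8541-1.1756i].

x[n] = (1/5) Σ(k=0 to 4) X[k] · e^(2πikn/5)

Computing each x[n]:
x[0] = 3
x[1] = 2
x[2] = -2
x[3] = 0
x[4] = 2

x = [3, 2, -2, 0, 2]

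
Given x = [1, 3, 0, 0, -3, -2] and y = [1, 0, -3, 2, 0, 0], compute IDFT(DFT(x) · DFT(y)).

(x ⊛ y)[n] = Σ(m=0 to 5) x[m] · y[(n-m) mod 6]

Computing each output sample:
(x ⊛ y)[0] = 10
(x ⊛ y)[1] = 3
(x ⊛ y)[2] = -7
(x ⊛ y)[3] = -7
(x ⊛ y)[4] = 3
(x ⊛ y)[5] = -2

x ⊛ y = [10, 3, -7, -7, 3, -2]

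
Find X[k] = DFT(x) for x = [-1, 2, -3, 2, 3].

X[k] = Σ(n=0 to 4) x[n] · ω_5^(nk)
where ω_5 = e^(-2πi/5)

Computing each X[k]:
X[0] = 3
X[1] = 1.3541+3.8900i
X[2] = -5.3541-4.1675i
X[3] = -5.3541+4.1675i
X[4] = 1.3541-3.8900i

X = [3, 1.3541+3.8900i, -5.3541-4.1675i, -5.3541+4.1675i, 1.3541-3.8900i]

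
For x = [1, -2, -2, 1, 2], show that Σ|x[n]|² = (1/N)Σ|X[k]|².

Time domain:
Σ|x[n]|² = |1|² + |-2|² + |-2|² + |1|² + |2|² = 14.0000

Frequency domain:
(1/5)Σ|X[k]|² = (1/5)(|0|² + |1.8090+5.5676i|² + |0.6910-0.5020i|² + |0.6910+0.5020i|² + |1.8090-5.5676i|²) = (1/5)·70.0000 = 14.0000

Both sides agree, confirming Parseval's theorem.

Σ|x[n]|² = (1/N)Σ|X[k]|² = 14.0000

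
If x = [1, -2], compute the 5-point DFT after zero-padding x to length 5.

Original 2-point DFT: [-1, 3]
Zero-padded 5-point DFT provides frequency interpolation.

DFT_5([x, 0, ...]) = [-1, 0.3820+1.9021i, 2.6180+1.1756i, 2.6180-1.1756i, 0.3820-1.9021i]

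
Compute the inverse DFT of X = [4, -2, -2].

x[n] = (1/3) Σ(k=0 to 2) X[k] · e^(2πikn/3)

Computing each x[n]:
x[0] = 0
x[1] = 2
x[2] = 2

x = [0, 2, 2]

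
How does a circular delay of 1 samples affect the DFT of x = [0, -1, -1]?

Time shift by 1: X_shifted[k] = ω_3^(1k) · X[k]
Shifted x = [-1, 0, -1]

DFT(x[n-1]) = [-2, -0.5000-0.8660i, -0.5000+0.8660i]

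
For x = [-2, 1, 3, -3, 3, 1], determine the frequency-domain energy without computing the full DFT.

Parseval: Σ|x[n]|² = (1/N)Σ|X[k]|², so Σ|X[k]|² = N·Σ|x[n]|² = 6·33.0000

Σ|X[k]|² = N·Σ|x[n]|² = 6·33.0000 = 198.0000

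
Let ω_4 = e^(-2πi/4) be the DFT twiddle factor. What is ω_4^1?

ω_4^1 = e^(-2πi·1/4)
= cos(-2π·1/4) + i·sin(-2π·1/4)
= cos(-2π/4) + i·sin(-2π/4)

ω_4^1 = cos(-2π/4) + i·sin(-2π/4) = -1i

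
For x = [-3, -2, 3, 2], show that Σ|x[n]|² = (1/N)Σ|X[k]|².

Time domain:
Σ|x[n]|² = |-3|² + |-2|² + |3|² + |2|² = 26.0000

Frequency domain:
(1/4)Σ|X[k]|² = (1/4)(|0|² + |-6+4i|² + |0|² + |-6-4i|²) = (1/4)·104.0000 = 26.0000

Both sides agree, confirming Parseval's theorem.

Σ|x[n]|² = (1/N)Σ|X[k]|² = 26.0000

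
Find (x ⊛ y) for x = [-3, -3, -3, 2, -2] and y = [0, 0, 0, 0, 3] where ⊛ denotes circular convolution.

(x ⊛ y)[n] = Σ(m=0 to 4) x[m] · y[(n-m) mod 5]

Computing each output sample:
(x ⊛ y)[0] = -9
(x ⊛ y)[1] = -9
(x ⊛ y)[2] = 6
(x ⊛ y)[3] = -6
(x ⊛ y)[4] = -9

x ⊛ y = [-9, -9, 6, -6, -9]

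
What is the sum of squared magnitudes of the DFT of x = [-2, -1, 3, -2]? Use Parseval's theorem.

Parseval: Σ|x[n]|² = (1/N)Σ|X[k]|², so Σ|X[k]|² = N·Σ|x[n]|² = 4·18.0000

Σ|X[k]|² = N·Σ|x[n]|² = 4·18.0000 = 72.0000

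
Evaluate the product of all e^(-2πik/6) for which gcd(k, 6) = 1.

The primitive 6th roots of unity are ω_6^k for k coprime to 6: k ∈ {1, 5}
Their product equals the constant term of the cyclotomic polynomial Φ_6(x) up to sign.
For n ≥ 3, the product of all primitive nth roots of unity is 1. (For n=1 it is 1; for n=2 it is -1.)

1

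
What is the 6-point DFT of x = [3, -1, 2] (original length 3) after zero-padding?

Original 3-point DFT: [4, 2.5000+2.5981i, 2.5000-2.5981i]
Zero-padded 6-point DFT provides frequency interpolation.

DFT_6([x, 0, ...]) = [4, 1.5000-0.8660i, 2.5000+2.5981i, 6, 2.5000-2.5981i, 1.5000+0.8660i]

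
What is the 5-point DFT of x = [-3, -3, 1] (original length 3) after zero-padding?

Original 3-point DFT: [-5, -2.0000+3.4641i, -2.0000-3.4641i]
Zero-padded 5-point DFT provides frequency interpolation.

DFT_5([x, 0, ...]) = [-5, -4.7361+2.2654i, -0.2639+2.7144i, -0.2639-2.7144i, -4.7361-2.2654i]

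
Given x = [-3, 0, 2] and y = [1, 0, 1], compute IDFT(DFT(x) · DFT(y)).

(x ⊛ y)[n] = Σ(m=0 to 2) x[m] · y[(n-m) mod 3]

Computing each output sample:
(x ⊛ y)[0] = -3
(x ⊛ y)[1] = 2
(x ⊛ y)[2] = -1

x ⊛ y = [-3, 2, -1]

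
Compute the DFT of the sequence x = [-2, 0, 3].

X[k] = Σ(n=0 to 2) x[n] · ω_3^(nk)
where ω_3 = e^(-2πi/3)

Computing each X[k]:
X[0] = 1
X[1] = -3.5000+2.5981i
X[2] = -3.5000-2.5981i

X = [1, -3.5000+2.5981i, -3.5000-2.5981i]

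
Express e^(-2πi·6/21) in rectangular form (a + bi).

ω_21^6 = e^(-2πi·6/21)
= cos(-2π·6/21) + i·sin(-2π·6/21)
= cos(-12π/21) + i·sin(-12π/21)

ω_21^6 = cos(-12π/21) + i·sin(-12π/21) = -0.2225-0.9749i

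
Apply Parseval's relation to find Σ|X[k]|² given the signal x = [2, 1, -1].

Parseval: Σ|x[n]|² = (1/N)Σ|X[k]|², so Σ|X[k]|² = N·Σ|x[n]|² = 3·6.0000

Σ|X[k]|² = N·Σ|x[n]|² = 3·6.0000 = 18.0000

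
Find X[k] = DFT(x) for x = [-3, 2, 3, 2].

X[k] = Σ(n=0 to 3) x[n] · ω_4^(nk)
where ω_4 = e^(-2πi/4)

Computing each X[k]:
X[0] = 4
X[1] = -6
X[2] = -4
X[3] = -6

X = [4, -6, -4, -6]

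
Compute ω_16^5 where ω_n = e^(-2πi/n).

ω_16^5 = e^(-2πi·5/16)
= cos(-2π·5/16) + i·sin(-2π·5/16)
= cos(-10π/16) + i·sin(-10π/16)

ω_16^5 = cos(-10π/16) + i·sin(-10π/16) = -0.3827-0.9239i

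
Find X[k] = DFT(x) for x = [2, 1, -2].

X[k] = Σ(n=0 to 2) x[n] · ω_3^(nk)
where ω_3 = e^(-2πi/3)

Computing each X[k]:
X[0] = 1
X[1] = 2.5000-2.5981i
X[2] = 2.5000+2.5981i

X = [1, 2.5000-2.5981i, 2.5000+2.5981i]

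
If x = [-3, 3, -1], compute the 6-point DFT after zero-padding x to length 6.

Original 3-point DFT: [-1, -4.0000-3.4641i, -4.0000+3.4641i]
Zero-padded 6-point DFT provides frequency interpolation.

DFT_6([x, 0, ...]) = [-1, -1.0000-1.7321i, -4.0000-3.4641i, -7, -4.0000+3.4641i, -1.0000+1.7321i]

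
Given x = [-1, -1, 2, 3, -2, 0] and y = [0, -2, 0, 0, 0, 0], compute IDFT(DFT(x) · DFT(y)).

(x ⊛ y)[n] = Σ(m=0 to 5) x[m] · y[(n-m) mod 6]

Computing each output sample:
(x ⊛ y)[0] = 0
(x ⊛ y)[1] = 2
(x ⊛ y)[2] = 2
(x ⊛ y)[3] = -4
(x ⊛ y)[4] = -6
(x ⊛ y)[5] = 4

x ⊛ y = [0, 2, 2, -4, -6, 4]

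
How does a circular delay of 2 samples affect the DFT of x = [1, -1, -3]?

Time shift by 2: X_shifted[k] = ω_3^(2k) · X[k]
Shifted x = [-1, -3, 1]

DFT(x[n-2]) = [-3, 3.4641i, -3.4641i]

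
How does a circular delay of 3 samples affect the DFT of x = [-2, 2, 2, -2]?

Time shift by 3: X_shifted[k] = ω_4^(3k) · X[k]
Shifted x = [2, 2, -2, -2]

DFT(x[n-3]) = [0, 4-4i, 0, 4+4i]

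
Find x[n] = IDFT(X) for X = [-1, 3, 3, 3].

x[n] = (1/4) Σ(k=0 to 3) X[k] · e^(2πikn/4)

Computing each x[n]:
x[0] = 2
x[1] = -1
x[2] = -1
x[3] = -1

x = [2, -1, -1, -1]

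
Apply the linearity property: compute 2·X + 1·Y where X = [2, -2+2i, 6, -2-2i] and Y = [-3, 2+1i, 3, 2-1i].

By linearity: DFT(2x + 1y) = 2·DFT(x) + 1·DFT(y)
= 2·[2, -2+2i, 6, -2-2i] + 1·[-3, 2+1i, 3, 2-1i]

Computing element-wise:
Z[0] = 2·(2) + 1·(-3) = 1
Z[1] = 2·(-2+2i) + 1·(2+1i) = -2+5i
Z[2] = 2·(6) + 1·(3) = 15
Z[3] = 2·(-2-2i) + 1·(2-1i) = -2-5i

DFT(2x + 1y) = 2·X + 1·Y = [1, -2+5i, 15, -2-5i]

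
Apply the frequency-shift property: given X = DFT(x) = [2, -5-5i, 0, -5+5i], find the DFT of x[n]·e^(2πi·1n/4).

Modulation property: DFT(ω_4^(-1n)·x[n]) = X[(k-1) mod 4], so circularly shift X by 1 positions.

X[k-1] = [-5+5i, 2, -5-5i, 0]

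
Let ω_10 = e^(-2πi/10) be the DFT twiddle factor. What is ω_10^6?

ω_10^6 = e^(-2πi·6/10)
= cos(-2π·6/10) + i·sin(-2π·6/10)
= cos(-12π/10) + i·sin(-12π/10)

ω_10^6 = cos(-12π/10) + i·sin(-12π/10) = -0.8090+0.5878i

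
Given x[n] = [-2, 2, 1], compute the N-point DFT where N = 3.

X[k] = Σ(n=0 to 2) x[n] · ω_3^(nk)
where ω_3 = e^(-2πi/3)

Computing each X[k]:
X[0] = 1
X[1] = -3.5000-0.8660i
X[2] = -3.5000+0.8660i

X = [1, -3.5000-0.8660i, -3.5000+0.8660i]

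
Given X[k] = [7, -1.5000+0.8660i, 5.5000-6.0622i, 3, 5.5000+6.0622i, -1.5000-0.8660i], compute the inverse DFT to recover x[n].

x[n] = (1/6) Σ(k=0 to 5) X[k] · e^(2πikn/6)

Computing each x[n]:
x[0] = 3
x[1] = 1
x[2] = -1
x[3] = 3
x[4] = 3
x[5] = -2

x = [3, 1, -1, 3, 3, -2]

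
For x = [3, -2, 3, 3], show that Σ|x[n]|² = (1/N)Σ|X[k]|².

Time domain:
Σ|x[n]|² = |3|² + |-2|² + |3|² + |3|² = 31.0000

Frequency domain:
(1/4)Σ|X[k]|² = (1/4)(|7|² + |5i|² + |5|² + |-5i|²) = (1/4)·124.0000 = 31.0000

Both sides agree, confirming Parseval's theorem.

Σ|x[n]|² = (1/N)Σ|X[k]|² = 31.0000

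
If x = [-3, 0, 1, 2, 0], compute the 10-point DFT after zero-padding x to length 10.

Original 5-point DFT: [0, -5.4271+0.5878i, -2.0729-0.9511i, -2.0729+0.9511i, -5.4271-0.5878i]
Zero-padded 10-point DFT provides frequency interpolation.

DFT_10([x, 0, ...]) = [0, -3.3090-2.8532i, -5.4271+0.5878i, -2.1910+1.7634i, -2.0729-0.9511i, -4, -2.0729+0.9511i, -2.1910-1.7634i, -5.4271-0.5878i, -3.3090+2.8532i]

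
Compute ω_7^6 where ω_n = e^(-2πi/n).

ω_7^6 = e^(-2πi·6/7)
= cos(-2π·6/7) + i·sin(-2π·6/7)
= cos(-12π/7) + i·sin(-12π/7)

ω_7^6 = cos(-12π/7) + i·sin(-12π/7) = 0.6235+0.7818i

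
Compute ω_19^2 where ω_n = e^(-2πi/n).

ω_19^2 = e^(-2πi·2/19)
= cos(-2π·2/19) + i·sin(-2π·2/19)
= cos(-4π/19) + i·sin(-4π/19)

ω_19^2 = cos(-4π/19) + i·sin(-4π/19) = 0.7891-0.6142i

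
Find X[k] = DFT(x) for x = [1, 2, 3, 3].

X[k] = Σ(n=0 to 3) x[n] · ω_4^(nk)
where ω_4 = e^(-2πi/4)

Computing each X[k]:
X[0] = 9
X[1] = -2+1i
X[2] = -1
X[3] = -2-1i

X = [9, -2+1i, -1, -2-1i]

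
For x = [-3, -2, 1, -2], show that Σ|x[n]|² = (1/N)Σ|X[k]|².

Time domain:
Σ|x[n]|² = |-3|² + |-2|² + |1|² + |-2|² = 18.0000

Frequency domain:
(1/4)Σ|X[k]|² = (1/4)(|-6|² + |-4|² + |2|² + |-4|²) = (1/4)·72.0000 = 18.0000

Both sides agree, confirming Parseval's theorem.

Σ|x[n]|² = (1/N)Σ|X[k]|² = 18.0000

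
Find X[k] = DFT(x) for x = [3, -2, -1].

X[k] = Σ(n=0 to 2) x[n] · ω_3^(nk)
where ω_3 = e^(-2πi/3)

Computing each X[k]:
X[0] = 0
X[1] = 4.5000+0.8660i
X[2] = 4.5000-0.8660i

X = [0, 4.5000+0.8660i, 4.5000-0.8660i]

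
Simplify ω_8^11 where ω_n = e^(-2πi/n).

Since ω_8^8 = 1, powers reduce modulo 8.
11 mod 8 = 3
So ω_8^11 = ω_8^3 = e^(-2πi·3/8)

ω_8^11 = ω_8^3 = -0.7071-0.7071i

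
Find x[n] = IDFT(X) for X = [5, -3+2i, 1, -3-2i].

x[n] = (1/4) Σ(k=0 to 3) X[k] · e^(2πikn/4)

Computing each x[n]:
x[0] = 0
x[1] = 0
x[2] = 3
x[3] = 2

x = [0, 0, 3, 2]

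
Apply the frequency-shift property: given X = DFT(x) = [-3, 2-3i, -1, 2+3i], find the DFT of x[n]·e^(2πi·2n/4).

Modulation property: DFT(ω_4^(-2n)·x[n]) = X[(k-2) mod 4], so circularly shift X by 2 positions.

X[k-2] = [-1, 2+3i, -3, 2-3i]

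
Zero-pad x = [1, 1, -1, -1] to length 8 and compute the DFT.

Original 4-point DFT: [0, 2-2i, 0, 2+2i]
Zero-padded 8-point DFT provides frequency interpolation.

DFT_8([x, 0, ...]) = [0, 2.4142+1.0000i, 2-2i, -0.4142-1.0000i, 0, -0.4142+1.0000i, 2+2i, 2.4142-1.0000i]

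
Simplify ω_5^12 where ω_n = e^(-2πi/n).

Since ω_5^5 = 1, powers reduce modulo 5.
12 mod 5 = 2
So ω_5^12 = ω_5^2 = e^(-2πi·2/5)

ω_5^12 = ω_5^2 = -0.8090-0.5878i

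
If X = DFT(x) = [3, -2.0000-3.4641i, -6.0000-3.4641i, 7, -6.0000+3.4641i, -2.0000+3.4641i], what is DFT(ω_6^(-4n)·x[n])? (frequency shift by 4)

Modulation property: DFT(ω_6^(-4n)·x[n]) = X[(k-4) mod 6], so circularly shift X by 4 positions.

X[k-4] = [-6.0000-3.4641i, 7, -6.0000+3.4641i, -2.0000+3.4641i, 3, -2.0000-3.4641i]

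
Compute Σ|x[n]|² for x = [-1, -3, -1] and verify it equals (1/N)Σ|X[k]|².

Time domain:
Σ|x[n]|² = |-1|² + |-3|² + |-1|² = 11.0000

Frequency domain:
(1/3)Σ|X[k]|² = (1/3)(|-5|² + |1.0000+1.7321i|² + |1.0000-1.7321i|²) = (1/3)·33.0000 = 11.0000

Both sides agree, confirming Parseval's theorem.

Σ|x[n]|² = (1/N)Σ|X[k]|² = 11.0000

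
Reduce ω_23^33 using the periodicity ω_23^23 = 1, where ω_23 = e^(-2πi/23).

Since ω_23^23 = 1, powers reduce modulo 23.
33 mod 23 = 10
So ω_23^33 = ω_23^10 = e^(-2πi·10/23)

ω_23^33 = ω_23^10 = -0.9172-0.3984i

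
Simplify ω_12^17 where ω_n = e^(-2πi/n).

Since ω_12^12 = 1, powers reduce modulo 12.
17 mod 12 = 5
So ω_12^17 = ω_12^5 = e^(-2πi·5/12)

ω_12^17 = ω_12^5 = -0.8660-0.5000i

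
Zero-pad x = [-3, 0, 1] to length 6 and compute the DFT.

Original 3-point DFT: [-2, -3.5000+0.8660i, -3.5000-0.8660i]
Zero-padded 6-point DFT provides frequency interpolation.

DFT_6([x, 0, ...]) = [-2, -3.5000-0.8660i, -3.5000+0.8660i, -2, -3.5000-0.8660i, -3.5000+0.8660i]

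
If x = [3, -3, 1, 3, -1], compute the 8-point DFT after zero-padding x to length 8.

Original 5-point DFT: [3, -1.4721+3.0777i, 7.4721-0.7265i, 7.4721+0.7265i, -1.4721-3.0777i]
Zero-padded 8-point DFT provides frequency interpolation.

DFT_8([x, 0, ...]) = [3, -0.2426-1.0000i, 1+6i, 8.2426+1.0000i, 3, 8.2426-1.0000i, 1-6i, -0.2426+1.0000i]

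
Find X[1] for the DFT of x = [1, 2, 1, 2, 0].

X[1] = Σ(n=0 to 4) x[n] · ω_5^(1n) where ω_5 = e^(-2πi/5)
= (1)·ω_5^0 + (2)·ω_5^1 + (1)·ω_5^2 + (2)·ω_5^3 + (0)·ω_5^4

X[1] = -0.8090-1.3143i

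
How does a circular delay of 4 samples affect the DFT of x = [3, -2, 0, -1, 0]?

Time shift by 4: X_shifted[k] = ω_5^(4k) · X[k]
Shifted x = [-2, 0, -1, 0, 3]

DFT(x[n-4]) = [0, -0.2639+3.4410i, -4.7361+0.8123i, -4.7361-0.8123i, -0.2639-3.4410i]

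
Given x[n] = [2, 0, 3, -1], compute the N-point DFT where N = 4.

X[k] = Σ(n=0 to 3) x[n] · ω_4^(nk)
where ω_4 = e^(-2πi/4)

Computing each X[k]:
X[0] = 4
X[1] = -1-1i
X[2] = 6
X[3] = -1+1i

X = [4, -1-1i, 6, -1+1i]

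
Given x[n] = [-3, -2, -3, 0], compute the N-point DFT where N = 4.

X[k] = Σ(n=0 to 3) x[n] · ω_4^(nk)
where ω_4 = e^(-2πi/4)

Computing each X[k]:
X[0] = -8
X[1] = 2i
X[2] = -4
X[3] = -2i

X = [-8, 2i, -4, -2i]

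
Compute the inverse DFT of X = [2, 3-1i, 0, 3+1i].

x[n] = (1/4) Σ(k=0 to 3) X[k] · e^(2πikn/4)

Computing each x[n]:
x[0] = 2
x[1] = 1
x[2] = -1
x[3] = 0

x = [2, 1, -1, 0]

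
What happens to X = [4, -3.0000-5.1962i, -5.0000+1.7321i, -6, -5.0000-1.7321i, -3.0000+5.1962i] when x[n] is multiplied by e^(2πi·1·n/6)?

Modulation property: DFT(ω_6^(-1n)·x[n]) = X[(k-1) mod 6], so circularly shift X by 1 positions.

X[k-1] = [-3.0000+5.1962i, 4, -3.0000-5.1962i, -5.0000+1.7321i, -6, -5.0000-1.7321i]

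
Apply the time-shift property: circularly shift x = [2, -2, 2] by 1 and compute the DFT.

Time shift by 1: X_shifted[k] = ω_3^(1k) · X[k]
Shifted x = [2, 2, -2]

DFT(x[n-1]) = [2, 2.0000-3.4641i, 2.0000+3.4641i]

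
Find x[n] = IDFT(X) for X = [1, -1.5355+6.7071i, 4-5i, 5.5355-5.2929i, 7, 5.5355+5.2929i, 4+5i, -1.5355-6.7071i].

x[n] = (1/8) Σ(k=0 to 7) X[k] · e^(2πikn/8)

Computing each x[n]:
x[0] = 3
x[1] = -1
x[2] = -3
x[3] = -1
x[4] = 1
x[5] = 2
x[6] = 3
x[7] = -3

x = [3, -1, -3, -1, 1, 2, 3, -3]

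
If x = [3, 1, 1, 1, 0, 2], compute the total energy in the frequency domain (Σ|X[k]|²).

Parseval: Σ|x[n]|² = (1/N)Σ|X[k]|², so Σ|X[k]|² = N·Σ|x[n]|² = 6·16.0000

Σ|X[k]|² = N·Σ|x[n]|² = 6·16.0000 = 96.0000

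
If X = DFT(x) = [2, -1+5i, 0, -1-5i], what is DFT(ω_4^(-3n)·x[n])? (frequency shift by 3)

Modulation property: DFT(ω_4^(-3n)·x[n]) = X[(k-3) mod 4], so circularly shift X by 3 positions.

X[k-3] = [-1+5i, 0, -1-5i, 2]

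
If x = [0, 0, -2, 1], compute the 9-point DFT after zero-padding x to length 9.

Original 4-point DFT: [-1, 2+1i, -3, 2-1i]
Zero-padded 9-point DFT provides frequency interpolation.

DFT_9([x, 0, ...]) = [-1, -0.8473+1.1036i, 1.3794+1.5501i, 2.0000-1.7321i, -2.0321-2.1516i, -2.0321+2.1516i, 2.0000+1.7321i, 1.3794-1.5501i, -0.8473-1.1036i]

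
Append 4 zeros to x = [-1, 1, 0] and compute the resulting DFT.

Original 3-point DFT: [0, -1.5000-0.8660i, -1.5000+0.8660i]
Zero-padded 7-point DFT provides frequency interpolation.

DFT_7([x, 0, ...]) = [0, -0.3765-0.7818i, -1.2225-0.9749i, -1.9010-0.4339i, -1.9010+0.4339i, -1.2225+0.9749i, -0.3765+0.7818i]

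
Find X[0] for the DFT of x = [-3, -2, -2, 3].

X[0] = Σ(n=0 to 3) x[n] · ω_4^0 = Σ x[n]
= (-3) + (-2) + (-2) + (3)

X[0] = -4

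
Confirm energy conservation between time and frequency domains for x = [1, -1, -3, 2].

Time domain:
Σ|x[n]|² = |1|² + |-1|² + |-3|² + |2|² = 15.0000

Frequency domain:
(1/4)Σ|X[k]|² = (1/4)(|-1|² + |4+3i|² + |-3|² + |4-3i|²) = (1/4)·60.0000 = 15.0000

Both sides agree, confirming Parseval's theorem.

Σ|x[n]|² = (1/N)Σ|X[k]|² = 15.0000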